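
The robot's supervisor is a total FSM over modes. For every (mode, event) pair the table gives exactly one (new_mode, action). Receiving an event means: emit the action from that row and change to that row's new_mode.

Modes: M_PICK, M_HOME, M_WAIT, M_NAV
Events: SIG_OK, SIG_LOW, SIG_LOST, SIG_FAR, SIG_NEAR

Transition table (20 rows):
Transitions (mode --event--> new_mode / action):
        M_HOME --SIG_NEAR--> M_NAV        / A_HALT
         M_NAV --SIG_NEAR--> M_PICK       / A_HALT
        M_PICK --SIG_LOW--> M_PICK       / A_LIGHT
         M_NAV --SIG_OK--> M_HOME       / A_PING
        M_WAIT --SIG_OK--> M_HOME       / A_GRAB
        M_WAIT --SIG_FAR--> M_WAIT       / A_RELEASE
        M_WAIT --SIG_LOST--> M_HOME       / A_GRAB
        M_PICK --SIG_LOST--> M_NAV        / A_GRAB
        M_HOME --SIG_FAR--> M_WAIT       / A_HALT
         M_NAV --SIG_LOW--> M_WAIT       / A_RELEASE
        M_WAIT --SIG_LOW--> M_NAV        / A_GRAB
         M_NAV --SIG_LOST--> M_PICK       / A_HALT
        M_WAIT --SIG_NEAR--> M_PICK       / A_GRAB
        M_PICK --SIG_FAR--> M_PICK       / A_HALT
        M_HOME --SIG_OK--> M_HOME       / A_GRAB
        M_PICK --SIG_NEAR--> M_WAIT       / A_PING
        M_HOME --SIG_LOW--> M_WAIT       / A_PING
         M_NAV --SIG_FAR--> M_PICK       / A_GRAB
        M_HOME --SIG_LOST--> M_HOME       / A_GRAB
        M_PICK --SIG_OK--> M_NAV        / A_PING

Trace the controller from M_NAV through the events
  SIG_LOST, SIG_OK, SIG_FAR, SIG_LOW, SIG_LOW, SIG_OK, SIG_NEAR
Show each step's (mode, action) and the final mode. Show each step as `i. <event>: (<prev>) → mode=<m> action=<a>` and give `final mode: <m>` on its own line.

1. SIG_LOST: (M_NAV) → mode=M_PICK action=A_HALT
2. SIG_OK: (M_PICK) → mode=M_NAV action=A_PING
3. SIG_FAR: (M_NAV) → mode=M_PICK action=A_GRAB
4. SIG_LOW: (M_PICK) → mode=M_PICK action=A_LIGHT
5. SIG_LOW: (M_PICK) → mode=M_PICK action=A_LIGHT
6. SIG_OK: (M_PICK) → mode=M_NAV action=A_PING
7. SIG_NEAR: (M_NAV) → mode=M_PICK action=A_HALT

final mode: M_PICK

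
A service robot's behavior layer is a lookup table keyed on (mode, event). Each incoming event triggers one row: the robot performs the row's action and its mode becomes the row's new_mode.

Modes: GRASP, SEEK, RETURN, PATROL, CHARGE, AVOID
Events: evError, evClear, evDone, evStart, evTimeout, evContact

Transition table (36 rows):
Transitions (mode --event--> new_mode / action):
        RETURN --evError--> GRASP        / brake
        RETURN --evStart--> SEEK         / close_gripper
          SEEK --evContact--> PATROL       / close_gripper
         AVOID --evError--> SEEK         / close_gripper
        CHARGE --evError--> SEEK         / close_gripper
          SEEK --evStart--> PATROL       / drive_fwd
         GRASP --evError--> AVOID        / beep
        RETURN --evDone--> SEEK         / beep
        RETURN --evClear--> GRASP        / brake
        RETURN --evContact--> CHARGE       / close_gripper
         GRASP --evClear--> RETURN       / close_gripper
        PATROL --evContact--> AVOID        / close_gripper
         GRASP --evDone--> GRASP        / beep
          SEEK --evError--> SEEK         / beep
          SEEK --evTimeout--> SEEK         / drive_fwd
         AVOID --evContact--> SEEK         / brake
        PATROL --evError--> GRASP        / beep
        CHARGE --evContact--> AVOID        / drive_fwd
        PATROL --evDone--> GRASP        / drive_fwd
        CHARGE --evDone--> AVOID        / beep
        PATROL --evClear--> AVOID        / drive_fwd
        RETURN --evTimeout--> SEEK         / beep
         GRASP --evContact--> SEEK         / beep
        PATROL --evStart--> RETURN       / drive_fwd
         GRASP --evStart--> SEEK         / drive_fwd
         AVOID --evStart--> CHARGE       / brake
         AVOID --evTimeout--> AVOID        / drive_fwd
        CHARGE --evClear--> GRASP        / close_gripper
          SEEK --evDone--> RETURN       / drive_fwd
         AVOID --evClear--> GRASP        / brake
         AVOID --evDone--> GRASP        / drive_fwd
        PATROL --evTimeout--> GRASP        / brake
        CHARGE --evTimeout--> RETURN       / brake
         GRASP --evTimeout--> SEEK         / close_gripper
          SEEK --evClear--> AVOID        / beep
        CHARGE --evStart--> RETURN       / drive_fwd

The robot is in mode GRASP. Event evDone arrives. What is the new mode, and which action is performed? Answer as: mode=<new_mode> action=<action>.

mode=GRASP action=beep

current mode = GRASP; filter table to that mode:
  (GRASP, evError) → (AVOID, beep)
  (GRASP, evClear) → (RETURN, close_gripper)
  (GRASP, evDone) → (GRASP, beep)  ← event matches
  (GRASP, evContact) → (SEEK, beep)
  (GRASP, evStart) → (SEEK, drive_fwd)
  (GRASP, evTimeout) → (SEEK, close_gripper)
event = evDone selects (GRASP, beep)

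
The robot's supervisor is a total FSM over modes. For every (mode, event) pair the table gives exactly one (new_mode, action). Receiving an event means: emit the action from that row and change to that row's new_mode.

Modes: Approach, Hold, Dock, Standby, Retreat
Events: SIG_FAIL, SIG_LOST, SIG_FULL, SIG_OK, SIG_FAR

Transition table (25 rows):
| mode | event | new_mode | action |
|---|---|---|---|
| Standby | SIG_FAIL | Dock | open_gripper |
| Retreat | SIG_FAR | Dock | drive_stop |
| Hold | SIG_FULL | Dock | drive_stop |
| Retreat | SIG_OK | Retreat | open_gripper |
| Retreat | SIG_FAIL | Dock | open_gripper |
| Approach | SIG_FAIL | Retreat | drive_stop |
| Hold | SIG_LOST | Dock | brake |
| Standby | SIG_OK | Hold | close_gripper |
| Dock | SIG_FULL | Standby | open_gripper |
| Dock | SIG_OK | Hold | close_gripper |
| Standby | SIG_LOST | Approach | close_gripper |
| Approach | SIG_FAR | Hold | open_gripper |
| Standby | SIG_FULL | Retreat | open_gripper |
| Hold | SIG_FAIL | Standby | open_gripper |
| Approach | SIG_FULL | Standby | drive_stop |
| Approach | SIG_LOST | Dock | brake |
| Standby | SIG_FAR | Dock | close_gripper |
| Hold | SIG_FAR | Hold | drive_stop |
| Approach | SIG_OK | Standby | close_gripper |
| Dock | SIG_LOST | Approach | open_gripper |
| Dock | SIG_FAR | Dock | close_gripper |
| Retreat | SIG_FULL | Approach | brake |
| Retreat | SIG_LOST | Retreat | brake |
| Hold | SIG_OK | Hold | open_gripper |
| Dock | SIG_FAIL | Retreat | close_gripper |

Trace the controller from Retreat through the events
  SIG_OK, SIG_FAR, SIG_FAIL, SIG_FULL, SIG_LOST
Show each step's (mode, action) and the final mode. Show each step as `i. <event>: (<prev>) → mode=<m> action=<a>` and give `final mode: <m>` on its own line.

final mode: Dock

1. SIG_OK: (Retreat) → mode=Retreat action=open_gripper
2. SIG_FAR: (Retreat) → mode=Dock action=drive_stop
3. SIG_FAIL: (Dock) → mode=Retreat action=close_gripper
4. SIG_FULL: (Retreat) → mode=Approach action=brake
5. SIG_LOST: (Approach) → mode=Dock action=brake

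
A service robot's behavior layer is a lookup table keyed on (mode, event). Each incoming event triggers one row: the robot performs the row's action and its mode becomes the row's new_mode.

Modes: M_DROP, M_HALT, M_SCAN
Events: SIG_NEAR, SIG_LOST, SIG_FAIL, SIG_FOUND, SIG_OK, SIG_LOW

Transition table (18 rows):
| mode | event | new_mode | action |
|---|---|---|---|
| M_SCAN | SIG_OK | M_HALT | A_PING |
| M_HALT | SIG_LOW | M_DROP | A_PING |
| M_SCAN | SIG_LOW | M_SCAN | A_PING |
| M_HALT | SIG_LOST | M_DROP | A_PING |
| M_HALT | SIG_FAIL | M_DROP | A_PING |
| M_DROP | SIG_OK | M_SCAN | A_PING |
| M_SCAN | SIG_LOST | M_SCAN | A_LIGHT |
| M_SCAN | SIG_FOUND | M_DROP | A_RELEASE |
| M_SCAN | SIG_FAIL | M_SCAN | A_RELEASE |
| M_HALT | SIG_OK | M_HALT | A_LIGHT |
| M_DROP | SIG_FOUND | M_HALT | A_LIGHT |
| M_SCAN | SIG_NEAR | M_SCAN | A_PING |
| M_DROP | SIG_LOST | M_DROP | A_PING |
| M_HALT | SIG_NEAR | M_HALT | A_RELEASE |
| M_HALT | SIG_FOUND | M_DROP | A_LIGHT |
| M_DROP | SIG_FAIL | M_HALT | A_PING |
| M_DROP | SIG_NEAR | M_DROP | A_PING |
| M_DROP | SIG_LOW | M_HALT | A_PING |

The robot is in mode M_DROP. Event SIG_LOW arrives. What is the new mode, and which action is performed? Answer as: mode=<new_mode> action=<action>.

current mode = M_DROP; filter table to that mode:
  (M_DROP, SIG_OK) → (M_SCAN, A_PING)
  (M_DROP, SIG_FOUND) → (M_HALT, A_LIGHT)
  (M_DROP, SIG_LOST) → (M_DROP, A_PING)
  (M_DROP, SIG_FAIL) → (M_HALT, A_PING)
  (M_DROP, SIG_NEAR) → (M_DROP, A_PING)
  (M_DROP, SIG_LOW) → (M_HALT, A_PING)  ← event matches
event = SIG_LOW selects (M_HALT, A_PING)

mode=M_HALT action=A_PING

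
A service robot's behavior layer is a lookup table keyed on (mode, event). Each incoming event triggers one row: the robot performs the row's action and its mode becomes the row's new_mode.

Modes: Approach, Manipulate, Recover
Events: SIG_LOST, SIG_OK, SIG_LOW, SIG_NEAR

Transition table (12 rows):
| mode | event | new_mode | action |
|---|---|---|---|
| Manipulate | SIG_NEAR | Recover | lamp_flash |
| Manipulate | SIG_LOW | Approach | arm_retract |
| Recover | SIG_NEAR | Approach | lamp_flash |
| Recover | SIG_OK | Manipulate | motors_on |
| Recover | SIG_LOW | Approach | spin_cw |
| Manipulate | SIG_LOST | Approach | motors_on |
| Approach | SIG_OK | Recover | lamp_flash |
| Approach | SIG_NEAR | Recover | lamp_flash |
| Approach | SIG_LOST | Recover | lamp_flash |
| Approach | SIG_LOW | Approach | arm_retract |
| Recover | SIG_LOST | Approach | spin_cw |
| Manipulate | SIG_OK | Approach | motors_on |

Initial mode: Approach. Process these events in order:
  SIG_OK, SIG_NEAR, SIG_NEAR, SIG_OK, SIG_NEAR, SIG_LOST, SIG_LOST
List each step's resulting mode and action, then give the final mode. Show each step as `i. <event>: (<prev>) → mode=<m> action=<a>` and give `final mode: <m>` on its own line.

final mode: Recover

1. SIG_OK: (Approach) → mode=Recover action=lamp_flash
2. SIG_NEAR: (Recover) → mode=Approach action=lamp_flash
3. SIG_NEAR: (Approach) → mode=Recover action=lamp_flash
4. SIG_OK: (Recover) → mode=Manipulate action=motors_on
5. SIG_NEAR: (Manipulate) → mode=Recover action=lamp_flash
6. SIG_LOST: (Recover) → mode=Approach action=spin_cw
7. SIG_LOST: (Approach) → mode=Recover action=lamp_flash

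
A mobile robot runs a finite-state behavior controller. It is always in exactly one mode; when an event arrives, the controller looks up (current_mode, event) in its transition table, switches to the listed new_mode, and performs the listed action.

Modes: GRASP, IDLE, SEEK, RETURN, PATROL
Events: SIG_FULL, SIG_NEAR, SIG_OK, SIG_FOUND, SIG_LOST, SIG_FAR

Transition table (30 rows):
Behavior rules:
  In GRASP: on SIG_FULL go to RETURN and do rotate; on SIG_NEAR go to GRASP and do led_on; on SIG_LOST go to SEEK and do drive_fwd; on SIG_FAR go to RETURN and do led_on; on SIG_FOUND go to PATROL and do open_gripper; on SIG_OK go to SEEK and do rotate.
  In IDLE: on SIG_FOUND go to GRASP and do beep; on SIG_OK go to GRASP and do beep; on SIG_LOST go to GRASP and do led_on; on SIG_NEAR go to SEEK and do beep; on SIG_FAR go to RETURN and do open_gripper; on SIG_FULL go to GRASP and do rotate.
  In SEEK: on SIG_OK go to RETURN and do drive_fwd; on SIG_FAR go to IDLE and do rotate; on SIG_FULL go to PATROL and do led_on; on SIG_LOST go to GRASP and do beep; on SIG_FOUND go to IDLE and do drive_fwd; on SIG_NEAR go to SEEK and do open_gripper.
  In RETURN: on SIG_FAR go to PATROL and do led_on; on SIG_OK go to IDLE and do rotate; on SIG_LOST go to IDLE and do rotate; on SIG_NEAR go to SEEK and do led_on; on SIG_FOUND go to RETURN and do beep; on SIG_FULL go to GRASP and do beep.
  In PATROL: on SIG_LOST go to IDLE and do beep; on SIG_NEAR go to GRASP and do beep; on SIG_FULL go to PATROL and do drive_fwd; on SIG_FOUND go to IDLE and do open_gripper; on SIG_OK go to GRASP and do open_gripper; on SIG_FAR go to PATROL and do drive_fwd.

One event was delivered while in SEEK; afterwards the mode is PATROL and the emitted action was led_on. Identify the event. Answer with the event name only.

SIG_FULL

try SIG_FULL: (SEEK, SIG_FULL) → (PATROL, led_on)  ← matches
try SIG_NEAR: (SEEK, SIG_NEAR) → (SEEK, open_gripper)
try SIG_OK: (SEEK, SIG_OK) → (RETURN, drive_fwd)
try SIG_FOUND: (SEEK, SIG_FOUND) → (IDLE, drive_fwd)
try SIG_LOST: (SEEK, SIG_LOST) → (GRASP, beep)
try SIG_FAR: (SEEK, SIG_FAR) → (IDLE, rotate)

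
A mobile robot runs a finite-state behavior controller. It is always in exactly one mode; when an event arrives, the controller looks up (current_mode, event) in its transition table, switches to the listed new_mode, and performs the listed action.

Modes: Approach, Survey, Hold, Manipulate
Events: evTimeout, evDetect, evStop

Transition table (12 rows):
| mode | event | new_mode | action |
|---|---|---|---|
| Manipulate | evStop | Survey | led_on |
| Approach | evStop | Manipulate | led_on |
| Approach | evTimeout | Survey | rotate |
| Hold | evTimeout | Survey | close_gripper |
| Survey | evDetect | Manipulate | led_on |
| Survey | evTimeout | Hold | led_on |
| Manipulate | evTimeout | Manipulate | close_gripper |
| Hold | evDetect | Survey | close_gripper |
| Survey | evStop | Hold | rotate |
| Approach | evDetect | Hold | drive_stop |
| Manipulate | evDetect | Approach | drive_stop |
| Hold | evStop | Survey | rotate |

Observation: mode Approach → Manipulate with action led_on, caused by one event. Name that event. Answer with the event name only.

try evTimeout: (Approach, evTimeout) → (Survey, rotate)
try evDetect: (Approach, evDetect) → (Hold, drive_stop)
try evStop: (Approach, evStop) → (Manipulate, led_on)  ← matches

evStop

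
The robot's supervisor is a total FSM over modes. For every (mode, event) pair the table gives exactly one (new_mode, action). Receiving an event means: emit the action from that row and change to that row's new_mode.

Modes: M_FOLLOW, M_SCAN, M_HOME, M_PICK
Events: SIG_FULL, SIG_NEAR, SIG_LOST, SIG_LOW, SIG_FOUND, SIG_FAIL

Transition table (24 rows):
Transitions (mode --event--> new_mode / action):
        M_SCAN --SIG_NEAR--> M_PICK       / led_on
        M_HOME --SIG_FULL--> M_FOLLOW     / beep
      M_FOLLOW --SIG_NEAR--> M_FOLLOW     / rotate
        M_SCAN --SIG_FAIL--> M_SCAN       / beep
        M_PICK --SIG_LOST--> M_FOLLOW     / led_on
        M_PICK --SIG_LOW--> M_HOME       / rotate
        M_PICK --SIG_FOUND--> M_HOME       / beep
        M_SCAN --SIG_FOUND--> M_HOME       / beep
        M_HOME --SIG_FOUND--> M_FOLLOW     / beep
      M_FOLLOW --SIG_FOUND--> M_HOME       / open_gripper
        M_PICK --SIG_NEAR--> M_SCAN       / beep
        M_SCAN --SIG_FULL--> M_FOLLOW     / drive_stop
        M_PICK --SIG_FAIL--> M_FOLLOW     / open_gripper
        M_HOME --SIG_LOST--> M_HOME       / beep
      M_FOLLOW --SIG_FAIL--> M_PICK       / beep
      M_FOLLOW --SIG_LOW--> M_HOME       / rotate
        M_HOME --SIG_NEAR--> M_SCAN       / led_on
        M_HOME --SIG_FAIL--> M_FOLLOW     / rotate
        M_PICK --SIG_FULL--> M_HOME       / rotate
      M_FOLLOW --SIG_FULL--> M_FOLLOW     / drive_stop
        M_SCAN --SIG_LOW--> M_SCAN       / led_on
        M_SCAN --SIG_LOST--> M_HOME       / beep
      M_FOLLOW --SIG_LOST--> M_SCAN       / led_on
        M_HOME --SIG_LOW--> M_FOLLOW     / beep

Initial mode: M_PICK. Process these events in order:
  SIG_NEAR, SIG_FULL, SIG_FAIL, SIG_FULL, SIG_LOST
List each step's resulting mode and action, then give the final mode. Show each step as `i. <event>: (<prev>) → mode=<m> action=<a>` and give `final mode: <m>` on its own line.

final mode: M_HOME

1. SIG_NEAR: (M_PICK) → mode=M_SCAN action=beep
2. SIG_FULL: (M_SCAN) → mode=M_FOLLOW action=drive_stop
3. SIG_FAIL: (M_FOLLOW) → mode=M_PICK action=beep
4. SIG_FULL: (M_PICK) → mode=M_HOME action=rotate
5. SIG_LOST: (M_HOME) → mode=M_HOME action=beep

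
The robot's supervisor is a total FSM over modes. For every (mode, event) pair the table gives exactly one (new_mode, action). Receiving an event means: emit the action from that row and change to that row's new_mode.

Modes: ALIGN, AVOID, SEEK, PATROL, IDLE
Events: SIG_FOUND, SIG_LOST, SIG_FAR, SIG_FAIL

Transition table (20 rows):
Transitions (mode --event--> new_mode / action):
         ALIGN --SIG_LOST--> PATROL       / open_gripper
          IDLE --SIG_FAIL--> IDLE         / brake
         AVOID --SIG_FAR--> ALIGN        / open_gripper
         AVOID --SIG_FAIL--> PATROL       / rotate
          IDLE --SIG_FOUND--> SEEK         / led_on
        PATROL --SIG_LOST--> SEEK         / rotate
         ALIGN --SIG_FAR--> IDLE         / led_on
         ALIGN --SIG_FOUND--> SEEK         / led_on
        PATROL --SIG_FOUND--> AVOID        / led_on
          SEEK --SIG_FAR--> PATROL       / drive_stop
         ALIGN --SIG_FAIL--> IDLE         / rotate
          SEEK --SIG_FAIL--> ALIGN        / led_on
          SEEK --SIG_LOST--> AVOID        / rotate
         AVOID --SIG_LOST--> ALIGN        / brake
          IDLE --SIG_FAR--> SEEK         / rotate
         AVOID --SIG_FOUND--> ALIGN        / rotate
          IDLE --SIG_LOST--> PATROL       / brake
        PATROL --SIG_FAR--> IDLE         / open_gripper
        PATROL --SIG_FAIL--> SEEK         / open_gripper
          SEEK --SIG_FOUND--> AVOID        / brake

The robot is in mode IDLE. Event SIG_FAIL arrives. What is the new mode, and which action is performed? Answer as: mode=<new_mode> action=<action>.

current mode = IDLE; filter table to that mode:
  (IDLE, SIG_FAIL) → (IDLE, brake)  ← event matches
  (IDLE, SIG_FOUND) → (SEEK, led_on)
  (IDLE, SIG_FAR) → (SEEK, rotate)
  (IDLE, SIG_LOST) → (PATROL, brake)
event = SIG_FAIL selects (IDLE, brake)

mode=IDLE action=brake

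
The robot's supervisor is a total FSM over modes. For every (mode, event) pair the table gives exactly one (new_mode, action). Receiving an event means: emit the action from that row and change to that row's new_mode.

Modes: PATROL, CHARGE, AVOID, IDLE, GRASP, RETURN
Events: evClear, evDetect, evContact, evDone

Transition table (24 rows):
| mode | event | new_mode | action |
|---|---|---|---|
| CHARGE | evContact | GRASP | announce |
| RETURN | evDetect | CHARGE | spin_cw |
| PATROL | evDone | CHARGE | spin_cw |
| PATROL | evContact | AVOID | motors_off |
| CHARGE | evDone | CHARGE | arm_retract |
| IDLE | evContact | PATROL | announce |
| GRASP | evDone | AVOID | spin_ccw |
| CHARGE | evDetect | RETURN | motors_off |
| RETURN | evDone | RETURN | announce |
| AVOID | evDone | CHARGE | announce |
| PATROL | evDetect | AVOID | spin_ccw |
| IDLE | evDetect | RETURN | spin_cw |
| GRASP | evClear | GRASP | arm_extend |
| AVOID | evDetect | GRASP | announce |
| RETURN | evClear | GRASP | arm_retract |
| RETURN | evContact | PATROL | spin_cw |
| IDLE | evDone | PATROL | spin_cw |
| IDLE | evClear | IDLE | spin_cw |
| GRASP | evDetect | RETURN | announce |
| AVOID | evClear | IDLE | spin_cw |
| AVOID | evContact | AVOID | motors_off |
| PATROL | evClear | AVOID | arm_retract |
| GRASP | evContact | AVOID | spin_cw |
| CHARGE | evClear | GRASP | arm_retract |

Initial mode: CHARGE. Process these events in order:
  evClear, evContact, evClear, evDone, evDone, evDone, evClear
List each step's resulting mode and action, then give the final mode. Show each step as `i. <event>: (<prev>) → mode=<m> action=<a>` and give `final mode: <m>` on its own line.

final mode: GRASP

1. evClear: (CHARGE) → mode=GRASP action=arm_retract
2. evContact: (GRASP) → mode=AVOID action=spin_cw
3. evClear: (AVOID) → mode=IDLE action=spin_cw
4. evDone: (IDLE) → mode=PATROL action=spin_cw
5. evDone: (PATROL) → mode=CHARGE action=spin_cw
6. evDone: (CHARGE) → mode=CHARGE action=arm_retract
7. evClear: (CHARGE) → mode=GRASP action=arm_retract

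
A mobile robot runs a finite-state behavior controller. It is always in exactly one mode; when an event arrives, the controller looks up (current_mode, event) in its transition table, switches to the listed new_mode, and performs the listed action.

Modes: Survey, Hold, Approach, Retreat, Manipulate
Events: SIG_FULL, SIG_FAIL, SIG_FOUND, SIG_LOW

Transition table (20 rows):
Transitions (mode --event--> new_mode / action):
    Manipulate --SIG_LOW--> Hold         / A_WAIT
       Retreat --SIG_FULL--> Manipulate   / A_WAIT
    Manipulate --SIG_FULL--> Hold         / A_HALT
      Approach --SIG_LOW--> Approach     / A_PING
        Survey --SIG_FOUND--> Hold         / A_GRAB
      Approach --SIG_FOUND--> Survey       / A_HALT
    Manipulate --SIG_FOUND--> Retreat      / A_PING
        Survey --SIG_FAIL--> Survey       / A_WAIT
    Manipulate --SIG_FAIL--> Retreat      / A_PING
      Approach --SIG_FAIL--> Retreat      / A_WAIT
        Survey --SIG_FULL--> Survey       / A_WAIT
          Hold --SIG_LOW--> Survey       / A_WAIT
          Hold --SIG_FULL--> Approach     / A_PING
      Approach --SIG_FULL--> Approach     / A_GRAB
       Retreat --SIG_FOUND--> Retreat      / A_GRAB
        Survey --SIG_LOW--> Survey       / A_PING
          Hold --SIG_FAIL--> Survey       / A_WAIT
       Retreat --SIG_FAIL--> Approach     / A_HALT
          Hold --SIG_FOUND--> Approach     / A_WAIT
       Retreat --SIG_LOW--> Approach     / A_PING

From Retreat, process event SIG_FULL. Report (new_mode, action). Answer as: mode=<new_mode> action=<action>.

current mode = Retreat; filter table to that mode:
  (Retreat, SIG_FULL) → (Manipulate, A_WAIT)  ← event matches
  (Retreat, SIG_FOUND) → (Retreat, A_GRAB)
  (Retreat, SIG_FAIL) → (Approach, A_HALT)
  (Retreat, SIG_LOW) → (Approach, A_PING)
event = SIG_FULL selects (Manipulate, A_WAIT)

mode=Manipulate action=A_WAIT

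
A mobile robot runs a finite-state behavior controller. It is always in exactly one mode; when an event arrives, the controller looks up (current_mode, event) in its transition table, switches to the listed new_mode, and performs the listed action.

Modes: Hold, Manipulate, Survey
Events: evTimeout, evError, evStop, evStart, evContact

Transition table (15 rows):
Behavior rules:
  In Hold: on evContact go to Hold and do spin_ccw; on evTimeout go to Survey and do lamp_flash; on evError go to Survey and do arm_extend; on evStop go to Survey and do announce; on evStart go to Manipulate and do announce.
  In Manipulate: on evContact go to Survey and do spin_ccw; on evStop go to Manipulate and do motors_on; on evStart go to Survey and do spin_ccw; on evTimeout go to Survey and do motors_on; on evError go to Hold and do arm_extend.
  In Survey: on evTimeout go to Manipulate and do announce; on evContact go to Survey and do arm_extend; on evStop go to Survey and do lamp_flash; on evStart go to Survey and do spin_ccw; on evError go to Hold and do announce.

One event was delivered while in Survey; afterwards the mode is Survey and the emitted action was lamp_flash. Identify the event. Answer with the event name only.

evStop

try evTimeout: (Survey, evTimeout) → (Manipulate, announce)
try evError: (Survey, evError) → (Hold, announce)
try evStop: (Survey, evStop) → (Survey, lamp_flash)  ← matches
try evStart: (Survey, evStart) → (Survey, spin_ccw)
try evContact: (Survey, evContact) → (Survey, arm_extend)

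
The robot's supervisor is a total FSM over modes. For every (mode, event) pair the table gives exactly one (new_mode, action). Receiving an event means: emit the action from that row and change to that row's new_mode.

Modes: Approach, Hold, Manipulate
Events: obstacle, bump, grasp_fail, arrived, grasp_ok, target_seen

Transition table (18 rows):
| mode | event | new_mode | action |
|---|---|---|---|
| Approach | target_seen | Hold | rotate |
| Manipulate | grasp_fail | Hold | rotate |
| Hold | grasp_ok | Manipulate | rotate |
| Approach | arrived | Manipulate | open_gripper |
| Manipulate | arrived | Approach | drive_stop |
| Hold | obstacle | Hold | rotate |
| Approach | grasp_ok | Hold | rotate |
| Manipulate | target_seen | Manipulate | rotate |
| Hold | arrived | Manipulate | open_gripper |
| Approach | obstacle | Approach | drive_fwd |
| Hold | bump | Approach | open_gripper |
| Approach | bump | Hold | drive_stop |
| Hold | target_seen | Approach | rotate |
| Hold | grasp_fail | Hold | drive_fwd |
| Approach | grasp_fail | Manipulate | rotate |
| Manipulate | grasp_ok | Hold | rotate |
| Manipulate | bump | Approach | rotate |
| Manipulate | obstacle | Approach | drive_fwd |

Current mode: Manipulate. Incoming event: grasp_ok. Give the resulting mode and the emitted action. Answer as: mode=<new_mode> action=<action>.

current mode = Manipulate; filter table to that mode:
  (Manipulate, grasp_fail) → (Hold, rotate)
  (Manipulate, arrived) → (Approach, drive_stop)
  (Manipulate, target_seen) → (Manipulate, rotate)
  (Manipulate, grasp_ok) → (Hold, rotate)  ← event matches
  (Manipulate, bump) → (Approach, rotate)
  (Manipulate, obstacle) → (Approach, drive_fwd)
event = grasp_ok selects (Hold, rotate)

mode=Hold action=rotate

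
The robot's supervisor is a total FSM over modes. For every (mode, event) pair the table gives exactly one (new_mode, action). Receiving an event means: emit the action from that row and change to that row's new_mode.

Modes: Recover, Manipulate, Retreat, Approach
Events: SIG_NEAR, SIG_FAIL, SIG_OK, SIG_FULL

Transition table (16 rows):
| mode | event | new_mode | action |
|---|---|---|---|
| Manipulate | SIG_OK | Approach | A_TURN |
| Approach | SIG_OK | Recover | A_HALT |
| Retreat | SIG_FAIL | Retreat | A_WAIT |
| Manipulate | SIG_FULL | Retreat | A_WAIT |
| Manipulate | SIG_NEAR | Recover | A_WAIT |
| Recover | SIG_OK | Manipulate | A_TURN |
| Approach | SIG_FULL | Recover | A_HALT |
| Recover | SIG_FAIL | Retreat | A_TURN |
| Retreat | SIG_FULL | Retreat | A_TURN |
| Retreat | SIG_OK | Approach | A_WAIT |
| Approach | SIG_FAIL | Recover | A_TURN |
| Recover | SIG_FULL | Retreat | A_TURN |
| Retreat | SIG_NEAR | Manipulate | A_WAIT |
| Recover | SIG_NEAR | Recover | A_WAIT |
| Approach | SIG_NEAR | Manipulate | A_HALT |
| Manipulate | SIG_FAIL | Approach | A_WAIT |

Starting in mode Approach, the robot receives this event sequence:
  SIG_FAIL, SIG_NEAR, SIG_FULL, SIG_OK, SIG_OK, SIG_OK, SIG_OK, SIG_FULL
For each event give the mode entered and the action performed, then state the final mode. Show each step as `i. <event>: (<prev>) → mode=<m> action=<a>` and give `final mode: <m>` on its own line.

final mode: Recover

1. SIG_FAIL: (Approach) → mode=Recover action=A_TURN
2. SIG_NEAR: (Recover) → mode=Recover action=A_WAIT
3. SIG_FULL: (Recover) → mode=Retreat action=A_TURN
4. SIG_OK: (Retreat) → mode=Approach action=A_WAIT
5. SIG_OK: (Approach) → mode=Recover action=A_HALT
6. SIG_OK: (Recover) → mode=Manipulate action=A_TURN
7. SIG_OK: (Manipulate) → mode=Approach action=A_TURN
8. SIG_FULL: (Approach) → mode=Recover action=A_HALT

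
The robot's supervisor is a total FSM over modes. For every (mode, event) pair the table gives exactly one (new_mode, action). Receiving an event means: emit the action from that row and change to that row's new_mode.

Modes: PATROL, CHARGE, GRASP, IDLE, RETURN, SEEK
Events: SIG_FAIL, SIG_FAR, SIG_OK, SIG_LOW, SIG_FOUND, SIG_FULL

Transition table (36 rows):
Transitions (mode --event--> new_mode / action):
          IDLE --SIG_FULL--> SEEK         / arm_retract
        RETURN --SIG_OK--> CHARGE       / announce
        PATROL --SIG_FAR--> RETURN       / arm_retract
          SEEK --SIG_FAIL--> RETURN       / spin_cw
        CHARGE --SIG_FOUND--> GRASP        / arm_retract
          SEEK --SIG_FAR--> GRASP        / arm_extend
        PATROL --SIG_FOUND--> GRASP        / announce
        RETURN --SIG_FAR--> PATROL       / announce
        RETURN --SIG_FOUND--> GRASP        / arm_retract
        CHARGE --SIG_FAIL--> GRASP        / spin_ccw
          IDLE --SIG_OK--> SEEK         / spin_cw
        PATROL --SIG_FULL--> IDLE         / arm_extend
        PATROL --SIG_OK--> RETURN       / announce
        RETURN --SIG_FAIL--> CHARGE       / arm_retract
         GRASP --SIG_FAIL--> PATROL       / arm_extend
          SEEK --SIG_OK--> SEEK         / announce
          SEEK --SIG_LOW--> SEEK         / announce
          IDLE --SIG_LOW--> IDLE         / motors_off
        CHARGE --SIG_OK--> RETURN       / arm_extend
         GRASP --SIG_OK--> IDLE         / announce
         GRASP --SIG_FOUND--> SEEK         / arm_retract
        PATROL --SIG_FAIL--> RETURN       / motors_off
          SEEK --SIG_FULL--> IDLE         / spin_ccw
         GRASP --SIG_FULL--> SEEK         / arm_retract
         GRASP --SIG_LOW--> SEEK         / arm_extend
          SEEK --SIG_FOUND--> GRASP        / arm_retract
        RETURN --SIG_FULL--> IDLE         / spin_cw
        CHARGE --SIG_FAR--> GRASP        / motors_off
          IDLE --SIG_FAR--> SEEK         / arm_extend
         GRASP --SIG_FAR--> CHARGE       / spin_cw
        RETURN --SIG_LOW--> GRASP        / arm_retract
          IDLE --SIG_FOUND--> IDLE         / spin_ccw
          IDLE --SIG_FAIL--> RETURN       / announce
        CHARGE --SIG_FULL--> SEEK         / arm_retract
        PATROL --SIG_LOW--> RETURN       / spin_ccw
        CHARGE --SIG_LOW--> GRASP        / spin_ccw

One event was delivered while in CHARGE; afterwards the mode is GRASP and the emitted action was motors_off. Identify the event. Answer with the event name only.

try SIG_FAIL: (CHARGE, SIG_FAIL) → (GRASP, spin_ccw)
try SIG_FAR: (CHARGE, SIG_FAR) → (GRASP, motors_off)  ← matches
try SIG_OK: (CHARGE, SIG_OK) → (RETURN, arm_extend)
try SIG_LOW: (CHARGE, SIG_LOW) → (GRASP, spin_ccw)
try SIG_FOUND: (CHARGE, SIG_FOUND) → (GRASP, arm_retract)
try SIG_FULL: (CHARGE, SIG_FULL) → (SEEK, arm_retract)

SIG_FAR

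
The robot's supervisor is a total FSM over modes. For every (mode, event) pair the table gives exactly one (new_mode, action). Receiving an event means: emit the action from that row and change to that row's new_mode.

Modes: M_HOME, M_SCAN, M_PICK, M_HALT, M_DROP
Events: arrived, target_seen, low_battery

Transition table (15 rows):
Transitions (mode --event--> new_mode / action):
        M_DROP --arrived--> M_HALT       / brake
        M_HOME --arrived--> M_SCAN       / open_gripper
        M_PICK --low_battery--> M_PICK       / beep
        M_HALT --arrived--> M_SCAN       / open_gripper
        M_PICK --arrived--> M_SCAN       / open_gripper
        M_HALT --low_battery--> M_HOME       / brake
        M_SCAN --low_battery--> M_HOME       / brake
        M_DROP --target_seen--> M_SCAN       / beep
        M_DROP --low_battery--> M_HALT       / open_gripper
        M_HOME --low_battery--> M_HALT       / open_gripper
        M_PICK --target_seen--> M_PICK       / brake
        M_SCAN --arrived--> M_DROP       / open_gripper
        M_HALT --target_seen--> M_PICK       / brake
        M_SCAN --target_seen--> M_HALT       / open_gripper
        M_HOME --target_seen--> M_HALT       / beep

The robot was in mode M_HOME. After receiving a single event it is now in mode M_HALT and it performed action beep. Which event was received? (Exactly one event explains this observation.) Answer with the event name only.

try arrived: (M_HOME, arrived) → (M_SCAN, open_gripper)
try target_seen: (M_HOME, target_seen) → (M_HALT, beep)  ← matches
try low_battery: (M_HOME, low_battery) → (M_HALT, open_gripper)

target_seen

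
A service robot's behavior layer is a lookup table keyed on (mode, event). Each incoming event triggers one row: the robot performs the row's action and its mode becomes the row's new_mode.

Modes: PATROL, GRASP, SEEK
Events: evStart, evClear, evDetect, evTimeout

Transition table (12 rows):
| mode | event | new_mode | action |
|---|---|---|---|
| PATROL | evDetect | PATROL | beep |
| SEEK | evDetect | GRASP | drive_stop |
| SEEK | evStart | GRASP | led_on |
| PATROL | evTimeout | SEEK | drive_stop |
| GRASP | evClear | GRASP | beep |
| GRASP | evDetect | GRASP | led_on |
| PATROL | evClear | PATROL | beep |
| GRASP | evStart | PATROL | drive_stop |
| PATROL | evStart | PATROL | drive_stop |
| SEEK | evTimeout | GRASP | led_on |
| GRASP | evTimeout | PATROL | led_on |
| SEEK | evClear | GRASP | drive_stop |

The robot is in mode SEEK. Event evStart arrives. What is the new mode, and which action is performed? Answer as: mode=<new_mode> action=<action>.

current mode = SEEK; filter table to that mode:
  (SEEK, evDetect) → (GRASP, drive_stop)
  (SEEK, evStart) → (GRASP, led_on)  ← event matches
  (SEEK, evTimeout) → (GRASP, led_on)
  (SEEK, evClear) → (GRASP, drive_stop)
event = evStart selects (GRASP, led_on)

mode=GRASP action=led_on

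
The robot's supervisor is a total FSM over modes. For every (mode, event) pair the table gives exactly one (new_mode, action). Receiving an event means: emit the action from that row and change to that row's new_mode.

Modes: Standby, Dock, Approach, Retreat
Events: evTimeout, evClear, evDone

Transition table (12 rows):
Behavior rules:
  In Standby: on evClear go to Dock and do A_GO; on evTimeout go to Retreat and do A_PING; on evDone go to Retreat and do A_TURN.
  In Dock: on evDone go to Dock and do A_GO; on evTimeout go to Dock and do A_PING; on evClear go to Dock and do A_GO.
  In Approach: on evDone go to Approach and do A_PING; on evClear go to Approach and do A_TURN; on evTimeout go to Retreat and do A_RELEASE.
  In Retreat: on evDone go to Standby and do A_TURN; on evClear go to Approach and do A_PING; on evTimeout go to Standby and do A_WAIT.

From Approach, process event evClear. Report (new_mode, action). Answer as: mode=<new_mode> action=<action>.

mode=Approach action=A_TURN

current mode = Approach; filter table to that mode:
  (Approach, evDone) → (Approach, A_PING)
  (Approach, evClear) → (Approach, A_TURN)  ← event matches
  (Approach, evTimeout) → (Retreat, A_RELEASE)
event = evClear selects (Approach, A_TURN)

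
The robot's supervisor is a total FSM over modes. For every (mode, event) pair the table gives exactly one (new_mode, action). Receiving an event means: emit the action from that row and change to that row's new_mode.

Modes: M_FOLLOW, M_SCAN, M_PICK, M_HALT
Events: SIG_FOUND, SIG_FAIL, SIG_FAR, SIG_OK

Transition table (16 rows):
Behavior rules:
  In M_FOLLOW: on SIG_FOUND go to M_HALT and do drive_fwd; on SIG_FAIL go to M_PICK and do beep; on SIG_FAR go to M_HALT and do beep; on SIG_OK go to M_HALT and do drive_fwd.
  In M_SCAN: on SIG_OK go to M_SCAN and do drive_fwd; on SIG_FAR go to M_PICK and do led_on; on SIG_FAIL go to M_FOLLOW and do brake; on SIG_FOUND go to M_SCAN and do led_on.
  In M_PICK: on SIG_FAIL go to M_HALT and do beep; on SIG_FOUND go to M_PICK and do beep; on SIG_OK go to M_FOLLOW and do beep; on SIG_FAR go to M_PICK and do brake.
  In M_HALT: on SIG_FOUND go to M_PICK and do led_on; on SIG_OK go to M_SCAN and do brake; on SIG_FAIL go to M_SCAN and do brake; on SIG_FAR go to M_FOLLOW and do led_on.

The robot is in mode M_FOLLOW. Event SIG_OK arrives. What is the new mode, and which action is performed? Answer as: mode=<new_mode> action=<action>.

current mode = M_FOLLOW; filter table to that mode:
  (M_FOLLOW, SIG_FOUND) → (M_HALT, drive_fwd)
  (M_FOLLOW, SIG_FAIL) → (M_PICK, beep)
  (M_FOLLOW, SIG_FAR) → (M_HALT, beep)
  (M_FOLLOW, SIG_OK) → (M_HALT, drive_fwd)  ← event matches
event = SIG_OK selects (M_HALT, drive_fwd)

mode=M_HALT action=drive_fwd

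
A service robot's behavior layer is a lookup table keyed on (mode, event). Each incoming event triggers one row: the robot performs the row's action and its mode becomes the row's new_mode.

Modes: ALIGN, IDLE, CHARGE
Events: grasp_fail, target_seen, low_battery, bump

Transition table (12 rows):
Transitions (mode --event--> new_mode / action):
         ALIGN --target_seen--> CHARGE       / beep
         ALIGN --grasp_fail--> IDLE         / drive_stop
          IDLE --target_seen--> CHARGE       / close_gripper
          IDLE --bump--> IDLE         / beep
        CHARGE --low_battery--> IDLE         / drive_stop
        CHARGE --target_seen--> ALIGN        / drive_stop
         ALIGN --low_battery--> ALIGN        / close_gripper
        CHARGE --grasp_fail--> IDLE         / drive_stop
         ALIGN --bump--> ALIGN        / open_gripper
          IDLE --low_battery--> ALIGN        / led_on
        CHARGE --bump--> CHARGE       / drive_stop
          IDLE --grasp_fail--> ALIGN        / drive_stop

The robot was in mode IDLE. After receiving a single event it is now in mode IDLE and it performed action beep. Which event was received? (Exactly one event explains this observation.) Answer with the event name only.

try grasp_fail: (IDLE, grasp_fail) → (ALIGN, drive_stop)
try target_seen: (IDLE, target_seen) → (CHARGE, close_gripper)
try low_battery: (IDLE, low_battery) → (ALIGN, led_on)
try bump: (IDLE, bump) → (IDLE, beep)  ← matches

bump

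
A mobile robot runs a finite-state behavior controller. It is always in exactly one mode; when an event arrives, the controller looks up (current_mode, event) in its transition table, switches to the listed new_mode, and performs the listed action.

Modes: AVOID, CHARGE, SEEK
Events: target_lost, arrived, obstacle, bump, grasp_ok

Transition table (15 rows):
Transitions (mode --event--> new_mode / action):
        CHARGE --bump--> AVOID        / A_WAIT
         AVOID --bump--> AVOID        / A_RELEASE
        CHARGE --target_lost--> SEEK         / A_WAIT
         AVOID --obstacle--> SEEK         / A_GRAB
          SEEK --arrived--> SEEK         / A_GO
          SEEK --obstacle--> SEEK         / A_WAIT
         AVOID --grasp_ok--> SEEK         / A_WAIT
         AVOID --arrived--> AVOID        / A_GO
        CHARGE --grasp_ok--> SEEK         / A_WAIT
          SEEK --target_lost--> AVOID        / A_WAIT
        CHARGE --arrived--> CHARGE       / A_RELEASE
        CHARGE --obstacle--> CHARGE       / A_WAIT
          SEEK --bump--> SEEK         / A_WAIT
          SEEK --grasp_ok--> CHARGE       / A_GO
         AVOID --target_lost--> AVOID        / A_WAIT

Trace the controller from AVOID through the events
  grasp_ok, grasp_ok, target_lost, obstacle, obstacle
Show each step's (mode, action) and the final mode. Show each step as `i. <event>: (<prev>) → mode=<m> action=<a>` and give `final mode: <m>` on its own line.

final mode: SEEK

1. grasp_ok: (AVOID) → mode=SEEK action=A_WAIT
2. grasp_ok: (SEEK) → mode=CHARGE action=A_GO
3. target_lost: (CHARGE) → mode=SEEK action=A_WAIT
4. obstacle: (SEEK) → mode=SEEK action=A_WAIT
5. obstacle: (SEEK) → mode=SEEK action=A_WAIT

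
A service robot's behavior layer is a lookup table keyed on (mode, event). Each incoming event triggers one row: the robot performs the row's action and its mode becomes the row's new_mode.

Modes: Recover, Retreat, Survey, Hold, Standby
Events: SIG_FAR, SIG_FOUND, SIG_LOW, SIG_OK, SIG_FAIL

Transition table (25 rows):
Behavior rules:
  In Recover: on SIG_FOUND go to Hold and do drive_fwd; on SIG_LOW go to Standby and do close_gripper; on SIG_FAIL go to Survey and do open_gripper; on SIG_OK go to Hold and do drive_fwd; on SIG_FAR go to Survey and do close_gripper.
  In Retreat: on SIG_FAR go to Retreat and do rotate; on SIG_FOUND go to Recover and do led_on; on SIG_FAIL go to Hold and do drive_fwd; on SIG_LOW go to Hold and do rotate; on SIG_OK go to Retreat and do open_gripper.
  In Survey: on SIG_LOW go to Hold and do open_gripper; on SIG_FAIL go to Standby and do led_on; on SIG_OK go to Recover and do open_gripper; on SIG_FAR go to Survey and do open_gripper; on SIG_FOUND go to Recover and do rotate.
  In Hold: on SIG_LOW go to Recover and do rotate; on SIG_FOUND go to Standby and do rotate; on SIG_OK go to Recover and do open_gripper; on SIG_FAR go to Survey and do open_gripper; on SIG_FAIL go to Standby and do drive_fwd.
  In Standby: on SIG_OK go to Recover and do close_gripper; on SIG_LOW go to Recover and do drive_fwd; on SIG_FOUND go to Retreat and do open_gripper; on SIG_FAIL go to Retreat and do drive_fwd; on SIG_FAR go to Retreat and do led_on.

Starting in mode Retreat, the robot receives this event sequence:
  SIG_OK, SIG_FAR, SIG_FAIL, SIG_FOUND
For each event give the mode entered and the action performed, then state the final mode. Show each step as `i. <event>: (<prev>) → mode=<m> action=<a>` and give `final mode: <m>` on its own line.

1. SIG_OK: (Retreat) → mode=Retreat action=open_gripper
2. SIG_FAR: (Retreat) → mode=Retreat action=rotate
3. SIG_FAIL: (Retreat) → mode=Hold action=drive_fwd
4. SIG_FOUND: (Hold) → mode=Standby action=rotate

final mode: Standby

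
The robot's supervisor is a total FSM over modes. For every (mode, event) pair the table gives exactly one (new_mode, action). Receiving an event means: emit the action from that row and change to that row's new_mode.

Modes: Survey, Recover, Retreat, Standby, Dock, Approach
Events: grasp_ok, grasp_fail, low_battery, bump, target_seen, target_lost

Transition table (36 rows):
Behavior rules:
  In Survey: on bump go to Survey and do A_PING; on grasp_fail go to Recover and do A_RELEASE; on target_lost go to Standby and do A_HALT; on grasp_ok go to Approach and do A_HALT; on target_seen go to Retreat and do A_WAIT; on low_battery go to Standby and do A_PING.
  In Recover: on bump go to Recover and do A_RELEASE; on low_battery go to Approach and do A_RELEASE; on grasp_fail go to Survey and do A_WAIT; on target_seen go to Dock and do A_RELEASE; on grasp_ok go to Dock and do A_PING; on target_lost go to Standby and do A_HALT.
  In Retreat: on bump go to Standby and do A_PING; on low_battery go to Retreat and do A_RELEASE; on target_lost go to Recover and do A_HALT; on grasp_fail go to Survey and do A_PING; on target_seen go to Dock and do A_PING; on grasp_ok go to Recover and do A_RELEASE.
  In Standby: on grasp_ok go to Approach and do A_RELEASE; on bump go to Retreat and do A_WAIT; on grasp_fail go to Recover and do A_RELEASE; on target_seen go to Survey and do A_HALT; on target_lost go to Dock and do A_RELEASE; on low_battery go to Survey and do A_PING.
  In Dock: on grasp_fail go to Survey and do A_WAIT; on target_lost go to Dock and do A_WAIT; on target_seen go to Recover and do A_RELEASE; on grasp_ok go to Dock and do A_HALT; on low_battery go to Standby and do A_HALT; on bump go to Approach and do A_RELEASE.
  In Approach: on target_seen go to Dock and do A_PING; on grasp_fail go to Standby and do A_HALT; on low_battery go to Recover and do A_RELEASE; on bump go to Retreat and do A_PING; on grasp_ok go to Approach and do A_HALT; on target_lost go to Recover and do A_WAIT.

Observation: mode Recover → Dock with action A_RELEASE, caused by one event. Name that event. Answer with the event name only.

try grasp_ok: (Recover, grasp_ok) → (Dock, A_PING)
try grasp_fail: (Recover, grasp_fail) → (Survey, A_WAIT)
try low_battery: (Recover, low_battery) → (Approach, A_RELEASE)
try bump: (Recover, bump) → (Recover, A_RELEASE)
try target_seen: (Recover, target_seen) → (Dock, A_RELEASE)  ← matches
try target_lost: (Recover, target_lost) → (Standby, A_HALT)

target_seen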